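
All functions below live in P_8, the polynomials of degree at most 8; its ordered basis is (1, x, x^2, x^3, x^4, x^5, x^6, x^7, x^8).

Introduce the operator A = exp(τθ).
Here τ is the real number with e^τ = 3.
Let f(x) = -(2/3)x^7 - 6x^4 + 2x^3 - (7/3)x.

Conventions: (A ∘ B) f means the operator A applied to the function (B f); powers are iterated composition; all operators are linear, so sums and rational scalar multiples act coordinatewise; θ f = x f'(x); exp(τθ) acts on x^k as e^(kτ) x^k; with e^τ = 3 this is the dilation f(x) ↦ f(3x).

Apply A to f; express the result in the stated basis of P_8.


the result is g(x) = -1458x^7 - 486x^4 + 54x^3 - 7x

exp(τθ) x^k = e^(kτ) x^k; with e^τ = 3 this sends x^k to 3^k x^k
x ↦ 3 x
x^3 ↦ 27 x^3
x^4 ↦ 81 x^4
x^7 ↦ 2187 x^7
applying this coordinatewise to f: exp(τθ) f = -1458x^7 - 486x^4 + 54x^3 - 7x


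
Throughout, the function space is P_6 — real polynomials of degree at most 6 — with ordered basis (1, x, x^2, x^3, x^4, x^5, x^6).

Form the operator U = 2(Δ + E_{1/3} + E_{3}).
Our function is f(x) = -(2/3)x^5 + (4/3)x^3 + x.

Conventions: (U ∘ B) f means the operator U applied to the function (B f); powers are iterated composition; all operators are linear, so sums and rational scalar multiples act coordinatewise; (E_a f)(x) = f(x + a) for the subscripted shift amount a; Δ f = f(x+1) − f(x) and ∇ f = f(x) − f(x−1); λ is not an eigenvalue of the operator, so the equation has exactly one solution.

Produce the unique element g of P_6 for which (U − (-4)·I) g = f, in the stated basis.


the result is g(x) = -(1/12)x^5 + (65/144)x^4 + (137/432)x^3 - (10553/5184)x^2 - (61645/31104)x + 335375/373248

write g with unknown coordinates in the stated basis and equate coefficients in (U − (-4)·I) g = f
solving from the highest basis element down gives g = -(1/12)x^5 + (65/144)x^4 + (137/432)x^3 - (10553/5184)x^2 - (61645/31104)x + 335375/373248
check: U g = -(1/3)x^5 - (65/36)x^4 + (7/108)x^3 + (10553/1296)x^2 + (69421/7776)x - 335375/93312
so U g − (-4)·g = -(2/3)x^5 + (4/3)x^3 + x = f ✓


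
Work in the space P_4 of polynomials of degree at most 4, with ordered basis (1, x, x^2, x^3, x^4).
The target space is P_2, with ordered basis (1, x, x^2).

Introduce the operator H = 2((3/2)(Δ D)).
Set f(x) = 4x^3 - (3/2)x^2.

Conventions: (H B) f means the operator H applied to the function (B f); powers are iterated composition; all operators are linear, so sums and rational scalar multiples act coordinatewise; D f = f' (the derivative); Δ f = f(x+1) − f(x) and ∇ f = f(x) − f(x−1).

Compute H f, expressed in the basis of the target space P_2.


the image equals g(x) = 72x + 27

D f = 12x^2 - 3x
Δ D f = 24x + 9
((3/2)(Δ D)) f = 36x + 27/2
(2((3/2)(Δ D))) f = 72x + 27


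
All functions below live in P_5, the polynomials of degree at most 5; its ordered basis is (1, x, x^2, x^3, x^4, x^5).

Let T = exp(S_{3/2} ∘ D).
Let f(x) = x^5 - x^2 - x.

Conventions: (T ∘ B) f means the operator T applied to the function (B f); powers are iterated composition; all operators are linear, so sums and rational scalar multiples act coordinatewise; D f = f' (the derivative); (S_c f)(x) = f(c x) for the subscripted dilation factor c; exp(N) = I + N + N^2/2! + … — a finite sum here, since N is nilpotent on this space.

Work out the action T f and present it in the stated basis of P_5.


order-1 term: (405/16)x^4 - 3x - 1
order-2 term: (10935/64)x^3 - 3/2
order-3 term: (98415/256)x^2
order-4 term: (295245/1024)x
order-5 term: 59049/1024
the series for exp(S_{3/2} ∘ D) f terminates at order 5
exp(S_{3/2} ∘ D) f = x^5 + (405/16)x^4 + (10935/64)x^3 + (98159/256)x^2 + (291149/1024)x + 56489/1024

the result is g(x) = x^5 + (405/16)x^4 + (10935/64)x^3 + (98159/256)x^2 + (291149/1024)x + 56489/1024


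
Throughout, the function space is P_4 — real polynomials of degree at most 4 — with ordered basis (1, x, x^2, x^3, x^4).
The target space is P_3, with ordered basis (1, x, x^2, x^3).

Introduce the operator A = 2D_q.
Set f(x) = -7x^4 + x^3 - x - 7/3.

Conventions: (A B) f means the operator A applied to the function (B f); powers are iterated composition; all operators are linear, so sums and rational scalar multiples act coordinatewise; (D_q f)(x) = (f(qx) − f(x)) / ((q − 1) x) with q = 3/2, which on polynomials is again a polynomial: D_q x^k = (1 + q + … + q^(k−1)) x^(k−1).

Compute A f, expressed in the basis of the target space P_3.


D_q f = -(455/8)x^3 + (19/4)x^2 - 1
(2D_q) f = -(455/4)x^3 + (19/2)x^2 - 2

g(x) = -(455/4)x^3 + (19/2)x^2 - 2


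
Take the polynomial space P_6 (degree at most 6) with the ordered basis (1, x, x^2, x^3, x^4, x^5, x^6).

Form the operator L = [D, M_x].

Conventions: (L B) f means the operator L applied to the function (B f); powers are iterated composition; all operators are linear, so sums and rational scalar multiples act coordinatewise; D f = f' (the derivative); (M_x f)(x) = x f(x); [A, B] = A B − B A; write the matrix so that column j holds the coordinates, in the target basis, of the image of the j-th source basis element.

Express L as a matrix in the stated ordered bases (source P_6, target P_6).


the matrix is [[1, 0, 0, 0, 0, 0, 0]; [0, 1, 0, 0, 0, 0, 0]; [0, 0, 1, 0, 0, 0, 0]; [0, 0, 0, 1, 0, 0, 0]; [0, 0, 0, 0, 1, 0, 0]; [0, 0, 0, 0, 0, 1, 0]; [0, 0, 0, 0, 0, 0, 1]] (rows listed top to bottom)

image of 1: 1
image of x: x
image of x^2: x^2
image of x^3: x^3
image of x^4: x^4
image of x^5: x^5
image of x^6: x^6
each image's coordinates form column j of the matrix


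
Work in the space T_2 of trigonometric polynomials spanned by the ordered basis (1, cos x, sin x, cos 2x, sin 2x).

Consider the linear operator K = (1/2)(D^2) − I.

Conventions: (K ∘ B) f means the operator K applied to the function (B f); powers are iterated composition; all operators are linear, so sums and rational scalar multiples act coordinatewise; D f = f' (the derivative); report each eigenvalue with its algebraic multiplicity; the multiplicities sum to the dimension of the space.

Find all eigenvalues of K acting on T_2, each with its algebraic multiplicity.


λ = -3 (multiplicity 2), λ = -3/2 (multiplicity 2), λ = -1 (multiplicity 1)

image of 1: -1
image of cos x: -(3/2)cos x
image of sin x: -(3/2)sin x
image of cos 2x: -3cos 2x
image of sin 2x: -3sin 2x
the matrix is diagonal; its diagonal is (-1, -3/2, -3/2, -3, -3)
for a triangular matrix the eigenvalues are the diagonal entries, with algebraic multiplicity their repetition count


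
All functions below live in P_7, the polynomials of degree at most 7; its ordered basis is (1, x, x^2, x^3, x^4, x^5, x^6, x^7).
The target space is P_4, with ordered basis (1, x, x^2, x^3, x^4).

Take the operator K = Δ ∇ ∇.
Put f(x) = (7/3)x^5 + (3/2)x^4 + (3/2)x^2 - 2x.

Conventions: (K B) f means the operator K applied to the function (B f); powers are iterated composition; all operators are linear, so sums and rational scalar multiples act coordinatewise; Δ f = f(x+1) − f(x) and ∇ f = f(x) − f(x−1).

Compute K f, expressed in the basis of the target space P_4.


the result is g(x) = 140x^2 - 104x + 52

∇ f = (35/3)x^4 - (52/3)x^3 + (43/3)x^2 - (8/3)x - 8/3
∇ ∇ f = (140/3)x^3 - 122x^2 + (382/3)x - 46
Δ ∇ ∇ f = 140x^2 - 104x + 52


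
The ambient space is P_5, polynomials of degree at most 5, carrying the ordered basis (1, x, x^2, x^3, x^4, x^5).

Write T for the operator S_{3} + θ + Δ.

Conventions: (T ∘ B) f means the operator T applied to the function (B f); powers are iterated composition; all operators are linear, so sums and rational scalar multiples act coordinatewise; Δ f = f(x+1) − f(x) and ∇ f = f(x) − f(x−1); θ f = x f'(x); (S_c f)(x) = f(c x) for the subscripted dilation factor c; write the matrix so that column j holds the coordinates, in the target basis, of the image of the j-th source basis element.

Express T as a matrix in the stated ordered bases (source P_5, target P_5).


the matrix is [[1, 1, 1, 1, 1, 1]; [0, 4, 2, 3, 4, 5]; [0, 0, 11, 3, 6, 10]; [0, 0, 0, 30, 4, 10]; [0, 0, 0, 0, 85, 5]; [0, 0, 0, 0, 0, 248]] (rows listed top to bottom)

image of 1: 1
image of x: 4x + 1
image of x^2: 11x^2 + 2x + 1
image of x^3: 30x^3 + 3x^2 + 3x + 1
image of x^4: 85x^4 + 4x^3 + 6x^2 + 4x + 1
image of x^5: 248x^5 + 5x^4 + 10x^3 + 10x^2 + 5x + 1
each image's coordinates form column j of the matrix


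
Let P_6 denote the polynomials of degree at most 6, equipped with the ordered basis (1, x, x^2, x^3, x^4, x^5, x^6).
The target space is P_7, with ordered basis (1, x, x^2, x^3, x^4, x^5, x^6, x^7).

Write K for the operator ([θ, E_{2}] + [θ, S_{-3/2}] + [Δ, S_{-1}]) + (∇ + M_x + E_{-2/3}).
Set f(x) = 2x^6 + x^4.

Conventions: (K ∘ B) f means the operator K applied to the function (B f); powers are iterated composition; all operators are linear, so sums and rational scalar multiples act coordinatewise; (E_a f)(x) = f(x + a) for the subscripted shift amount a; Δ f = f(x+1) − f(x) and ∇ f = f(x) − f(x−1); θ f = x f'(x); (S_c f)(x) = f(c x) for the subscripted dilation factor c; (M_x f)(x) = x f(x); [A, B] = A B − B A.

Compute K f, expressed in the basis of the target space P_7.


E_{2} f = 2x^6 + 24x^5 + 121x^4 + 328x^3 + 504x^2 + 416x + 144
θ E_{2} f = 12x^6 + 120x^5 + 484x^4 + 984x^3 + 1008x^2 + 416x
θ f = 12x^6 + 4x^4
E_{2} θ f = 12x^6 + 144x^5 + 724x^4 + 1952x^3 + 2976x^2 + 2432x + 832
[θ, E_{2}] f = -24x^5 - 240x^4 - 968x^3 - 1968x^2 - 2016x - 832
S_{-3/2} f = (729/32)x^6 + (81/16)x^4
θ S_{-3/2} f = (2187/16)x^6 + (81/4)x^4
θ f = 12x^6 + 4x^4
S_{-3/2} θ f = (2187/16)x^6 + (81/4)x^4
[θ, S_{-3/2}] f = 0
S_{-1} f = 2x^6 + x^4
Δ S_{-1} f = 12x^5 + 30x^4 + 44x^3 + 36x^2 + 16x + 3
Δ f = 12x^5 + 30x^4 + 44x^3 + 36x^2 + 16x + 3
S_{-1} Δ f = -12x^5 + 30x^4 - 44x^3 + 36x^2 - 16x + 3
[Δ, S_{-1}] f = 24x^5 + 88x^3 + 32x
([θ, E_{2}] + [θ, S_{-3/2}] + [Δ, S_{-1}]) f = -240x^4 - 880x^3 - 1968x^2 - 1984x - 832
∇ f = 12x^5 - 30x^4 + 44x^3 - 36x^2 + 16x - 3
M_x f = 2x^7 + x^5
E_{-2/3} f = 2x^6 - 8x^5 + (43/3)x^4 - (392/27)x^3 + (232/27)x^2 - (224/81)x + 272/729
(∇ + M_x + E_{-2/3}) f = 2x^7 + 2x^6 + 5x^5 - (47/3)x^4 + (796/27)x^3 - (740/27)x^2 + (1072/81)x - 1915/729
(([θ, E_{2}] + [θ, S_{-3/2}] + [Δ, S_{-1}]) + (∇ + M_x + E_{-2/3})) f = 2x^7 + 2x^6 + 5x^5 - (767/3)x^4 - (22964/27)x^3 - (53876/27)x^2 - (159632/81)x - 608443/729

g(x) = 2x^7 + 2x^6 + 5x^5 - (767/3)x^4 - (22964/27)x^3 - (53876/27)x^2 - (159632/81)x - 608443/729


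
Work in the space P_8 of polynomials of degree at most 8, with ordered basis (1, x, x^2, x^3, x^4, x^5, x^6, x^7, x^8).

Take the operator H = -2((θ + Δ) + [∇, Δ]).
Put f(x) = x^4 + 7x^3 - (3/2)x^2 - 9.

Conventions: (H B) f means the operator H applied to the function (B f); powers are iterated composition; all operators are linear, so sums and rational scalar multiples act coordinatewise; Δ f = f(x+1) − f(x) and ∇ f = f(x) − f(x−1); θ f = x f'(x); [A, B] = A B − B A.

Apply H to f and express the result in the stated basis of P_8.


the result is g(x) = -8x^4 - 50x^3 - 48x^2 - 44x - 13

θ f = 4x^4 + 21x^3 - 3x^2
Δ f = 4x^3 + 27x^2 + 22x + 13/2
(θ + Δ) f = 4x^4 + 25x^3 + 24x^2 + 22x + 13/2
Δ f = 4x^3 + 27x^2 + 22x + 13/2
∇ Δ f = 12x^2 + 42x - 1
∇ f = 4x^3 + 15x^2 - 20x + 15/2
Δ ∇ f = 12x^2 + 42x - 1
[∇, Δ] f = 0
((θ + Δ) + [∇, Δ]) f = 4x^4 + 25x^3 + 24x^2 + 22x + 13/2
(-2((θ + Δ) + [∇, Δ])) f = -8x^4 - 50x^3 - 48x^2 - 44x - 13


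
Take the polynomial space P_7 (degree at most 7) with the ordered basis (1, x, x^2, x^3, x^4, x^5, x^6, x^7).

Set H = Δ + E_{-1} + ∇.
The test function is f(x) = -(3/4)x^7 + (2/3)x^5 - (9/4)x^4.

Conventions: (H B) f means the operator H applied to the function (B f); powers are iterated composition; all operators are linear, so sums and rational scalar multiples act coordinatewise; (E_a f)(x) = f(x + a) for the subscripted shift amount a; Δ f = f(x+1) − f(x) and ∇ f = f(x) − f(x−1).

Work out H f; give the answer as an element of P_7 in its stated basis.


the image equals g(x) = -(3/4)x^7 - (21/4)x^6 - (181/12)x^5 - (151/6)x^4 - (343/12)x^3 - (271/12)x^2 - (131/12)x - 7/3

Δ f = -(21/4)x^6 - (63/4)x^5 - (275/12)x^4 - (343/12)x^3 - (271/12)x^2 - (131/12)x - 7/3
E_{-1} f = -(3/4)x^7 + (21/4)x^6 - (181/12)x^5 + (62/3)x^4 - (127/12)x^3 - (53/12)x^2 + (85/12)x - 13/6
∇ f = -(21/4)x^6 + (63/4)x^5 - (275/12)x^4 + (127/12)x^3 + (53/12)x^2 - (85/12)x + 13/6
(Δ + E_{-1} + ∇) f = -(3/4)x^7 - (21/4)x^6 - (181/12)x^5 - (151/6)x^4 - (343/12)x^3 - (271/12)x^2 - (131/12)x - 7/3


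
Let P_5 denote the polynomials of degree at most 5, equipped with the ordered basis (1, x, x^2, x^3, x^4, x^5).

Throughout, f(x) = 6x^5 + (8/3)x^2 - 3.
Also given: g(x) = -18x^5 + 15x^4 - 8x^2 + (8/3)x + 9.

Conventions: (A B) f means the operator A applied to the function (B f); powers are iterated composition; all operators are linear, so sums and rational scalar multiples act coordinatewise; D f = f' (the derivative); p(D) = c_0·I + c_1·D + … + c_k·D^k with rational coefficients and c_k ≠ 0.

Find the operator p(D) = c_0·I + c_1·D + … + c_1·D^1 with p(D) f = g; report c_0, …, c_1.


p(D) = -3·I + (1/2)·D, i.e. c_0 = -3, c_1 = 1/2

D^0 f = 6x^5 + (8/3)x^2 - 3
D^1 f = 30x^4 + (16/3)x
matching coefficients of g against c_0 f + c_1 Df + … from the top degree down determines the c_i
solution: c_0 = -3, c_1 = 1/2


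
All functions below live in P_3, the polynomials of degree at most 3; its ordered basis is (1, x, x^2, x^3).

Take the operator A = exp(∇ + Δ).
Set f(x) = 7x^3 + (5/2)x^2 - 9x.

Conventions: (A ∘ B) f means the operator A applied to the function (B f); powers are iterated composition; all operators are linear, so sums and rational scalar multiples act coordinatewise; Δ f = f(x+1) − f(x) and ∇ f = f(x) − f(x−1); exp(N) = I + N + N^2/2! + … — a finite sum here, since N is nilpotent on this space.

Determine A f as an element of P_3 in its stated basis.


the result is g(x) = 7x^3 + (89/2)x^2 + 85x + 62

order-1 term: 42x^2 + 10x - 4
order-2 term: 84x + 10
order-3 term: 56
the series for exp(∇ + Δ) f terminates at order 3
exp(∇ + Δ) f = 7x^3 + (89/2)x^2 + 85x + 62


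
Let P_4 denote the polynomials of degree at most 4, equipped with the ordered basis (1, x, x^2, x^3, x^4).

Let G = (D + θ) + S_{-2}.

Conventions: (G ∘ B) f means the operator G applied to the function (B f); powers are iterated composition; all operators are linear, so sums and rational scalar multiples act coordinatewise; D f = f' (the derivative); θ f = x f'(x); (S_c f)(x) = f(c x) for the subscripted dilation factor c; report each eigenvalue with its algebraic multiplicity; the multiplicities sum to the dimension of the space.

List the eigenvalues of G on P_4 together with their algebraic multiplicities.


image of 1: 1
image of x: -x + 1
image of x^2: 6x^2 + 2x
image of x^3: -5x^3 + 3x^2
image of x^4: 20x^4 + 4x^3
the matrix is upper triangular; its diagonal is (1, -1, 6, -5, 20)
for a triangular matrix the eigenvalues are the diagonal entries, with algebraic multiplicity their repetition count

λ = -5 (multiplicity 1), λ = -1 (multiplicity 1), λ = 1 (multiplicity 1), λ = 6 (multiplicity 1), λ = 20 (multiplicity 1)


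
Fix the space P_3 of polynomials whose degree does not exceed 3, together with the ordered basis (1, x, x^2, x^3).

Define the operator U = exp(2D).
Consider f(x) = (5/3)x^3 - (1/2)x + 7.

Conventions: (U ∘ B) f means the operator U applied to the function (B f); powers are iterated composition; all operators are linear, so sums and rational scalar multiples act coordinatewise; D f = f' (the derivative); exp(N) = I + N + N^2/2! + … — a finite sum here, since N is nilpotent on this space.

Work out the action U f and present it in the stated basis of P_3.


order-1 term: 10x^2 - 1
order-2 term: 20x
order-3 term: 40/3
the series for exp(2D) f terminates at order 3
exp(2D) f = (5/3)x^3 + 10x^2 + (39/2)x + 58/3

the result is g(x) = (5/3)x^3 + 10x^2 + (39/2)x + 58/3


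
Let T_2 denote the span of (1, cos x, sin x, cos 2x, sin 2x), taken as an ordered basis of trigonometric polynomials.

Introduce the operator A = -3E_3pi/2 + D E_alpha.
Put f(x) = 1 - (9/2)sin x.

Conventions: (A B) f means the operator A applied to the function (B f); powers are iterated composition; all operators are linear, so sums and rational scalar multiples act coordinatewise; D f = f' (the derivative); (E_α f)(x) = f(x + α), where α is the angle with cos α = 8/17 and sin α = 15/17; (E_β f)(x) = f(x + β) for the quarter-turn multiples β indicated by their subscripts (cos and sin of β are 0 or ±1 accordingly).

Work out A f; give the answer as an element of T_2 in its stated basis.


g(x) = -3 - (531/34)cos x + (135/34)sin x

E_3pi/2 f = 1 + (9/2)cos x
(-3E_3pi/2) f = -3 - (27/2)cos x
E_alpha f = 1 - (135/34)cos x - (36/17)sin x
D E_alpha f = -(36/17)cos x + (135/34)sin x
(-3E_3pi/2 + D E_alpha) f = -3 - (531/34)cos x + (135/34)sin x


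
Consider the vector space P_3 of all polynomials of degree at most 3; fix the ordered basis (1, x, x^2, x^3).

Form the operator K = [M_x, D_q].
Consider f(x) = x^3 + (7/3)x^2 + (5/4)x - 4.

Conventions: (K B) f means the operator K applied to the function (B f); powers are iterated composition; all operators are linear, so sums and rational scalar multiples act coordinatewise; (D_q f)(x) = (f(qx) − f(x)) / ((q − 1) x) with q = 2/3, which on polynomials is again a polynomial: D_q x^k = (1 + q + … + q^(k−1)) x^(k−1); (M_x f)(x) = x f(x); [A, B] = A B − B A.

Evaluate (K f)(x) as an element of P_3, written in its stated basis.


D_q f = (19/9)x^2 + (35/9)x + 5/4
M_x D_q f = (19/9)x^3 + (35/9)x^2 + (5/4)x
M_x f = x^4 + (7/3)x^3 + (5/4)x^2 - 4x
D_q M_x f = (65/27)x^3 + (133/27)x^2 + (25/12)x - 4
[M_x, D_q] f = -(8/27)x^3 - (28/27)x^2 - (5/6)x + 4

the result is g(x) = -(8/27)x^3 - (28/27)x^2 - (5/6)x + 4


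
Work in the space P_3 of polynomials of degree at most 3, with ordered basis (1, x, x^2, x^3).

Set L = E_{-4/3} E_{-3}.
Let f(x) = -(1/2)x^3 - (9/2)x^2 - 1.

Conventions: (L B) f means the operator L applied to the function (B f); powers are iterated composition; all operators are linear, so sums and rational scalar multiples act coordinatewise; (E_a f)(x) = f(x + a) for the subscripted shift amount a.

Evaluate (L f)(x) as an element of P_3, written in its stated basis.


E_{-3} f = -(1/2)x^3 + (27/2)x - 28
E_{-4/3} E_{-3} f = -(1/2)x^3 + 2x^2 + (65/6)x - 1210/27

the result is g(x) = -(1/2)x^3 + 2x^2 + (65/6)x - 1210/27


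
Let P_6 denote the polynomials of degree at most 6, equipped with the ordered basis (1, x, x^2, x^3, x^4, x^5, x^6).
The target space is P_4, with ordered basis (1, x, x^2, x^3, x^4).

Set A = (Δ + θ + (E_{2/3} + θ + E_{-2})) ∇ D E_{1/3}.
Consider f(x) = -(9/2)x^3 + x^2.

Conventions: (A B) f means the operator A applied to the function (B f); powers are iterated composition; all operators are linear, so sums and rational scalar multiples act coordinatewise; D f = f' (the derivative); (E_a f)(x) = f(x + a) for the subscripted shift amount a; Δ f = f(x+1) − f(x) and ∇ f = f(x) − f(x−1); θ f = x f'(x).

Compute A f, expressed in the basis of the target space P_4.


E_{1/3} f = -(9/2)x^3 - (7/2)x^2 - (5/6)x - 1/18
D E_{1/3} f = -(27/2)x^2 - 7x - 5/6
∇ D E_{1/3} f = -27x + 13/2
Δ (∇ D E_{1/3}) f = -27
θ (∇ D E_{1/3}) f = -27x
E_{2/3} (∇ D E_{1/3}) f = -27x - 23/2
θ (∇ D E_{1/3}) f = -27x
E_{-2} (∇ D E_{1/3}) f = -27x + 121/2
(E_{2/3} + θ + E_{-2}) (∇ D E_{1/3}) f = -81x + 49
(Δ + θ + (E_{2/3} + θ + E_{-2})) (∇ D E_{1/3}) f = -108x + 22

the image equals g(x) = -108x + 22


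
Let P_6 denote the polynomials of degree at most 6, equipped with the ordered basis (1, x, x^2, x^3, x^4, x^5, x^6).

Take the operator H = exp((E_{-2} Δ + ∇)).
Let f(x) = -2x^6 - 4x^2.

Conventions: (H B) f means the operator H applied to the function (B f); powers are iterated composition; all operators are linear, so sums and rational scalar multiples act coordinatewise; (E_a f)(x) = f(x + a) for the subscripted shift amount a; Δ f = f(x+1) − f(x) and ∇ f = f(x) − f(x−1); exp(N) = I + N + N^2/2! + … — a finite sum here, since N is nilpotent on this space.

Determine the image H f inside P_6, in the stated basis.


order-1 term: -24x^5 + 120x^4 - 320x^3 + 480x^2 - 400x + 144
order-2 term: -120x^4 + 960x^3 - 3360x^2 + 5760x - 3984
order-3 term: -320x^3 + 2880x^2 - 9600x + 11520
order-4 term: -480x^2 + 3840x - 8320
order-5 term: -384x + 1920
order-6 term: -128
the series for exp((E_{-2} Δ + ∇)) f terminates at order 6
exp((E_{-2} Δ + ∇)) f = -2x^6 - 24x^5 + 320x^3 - 484x^2 - 784x + 1152

the image equals g(x) = -2x^6 - 24x^5 + 320x^3 - 484x^2 - 784x + 1152


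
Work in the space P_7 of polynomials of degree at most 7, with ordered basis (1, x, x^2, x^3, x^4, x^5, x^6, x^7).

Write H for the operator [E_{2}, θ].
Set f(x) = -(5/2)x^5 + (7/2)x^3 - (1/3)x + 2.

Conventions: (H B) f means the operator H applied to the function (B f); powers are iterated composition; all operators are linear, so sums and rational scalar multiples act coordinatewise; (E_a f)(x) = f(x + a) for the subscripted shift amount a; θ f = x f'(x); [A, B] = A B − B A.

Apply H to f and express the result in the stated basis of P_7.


θ f = -(25/2)x^5 + (21/2)x^3 - (1/3)x
E_{2} θ f = -(25/2)x^5 - 125x^4 - (979/2)x^3 - 937x^2 - (2623/3)x - 950/3
E_{2} f = -(5/2)x^5 - 25x^4 - (193/2)x^3 - 179x^2 - (475/3)x - 152/3
θ E_{2} f = -(25/2)x^5 - 100x^4 - (579/2)x^3 - 358x^2 - (475/3)x
[E_{2}, θ] f = -25x^4 - 200x^3 - 579x^2 - 716x - 950/3

the image equals g(x) = -25x^4 - 200x^3 - 579x^2 - 716x - 950/3


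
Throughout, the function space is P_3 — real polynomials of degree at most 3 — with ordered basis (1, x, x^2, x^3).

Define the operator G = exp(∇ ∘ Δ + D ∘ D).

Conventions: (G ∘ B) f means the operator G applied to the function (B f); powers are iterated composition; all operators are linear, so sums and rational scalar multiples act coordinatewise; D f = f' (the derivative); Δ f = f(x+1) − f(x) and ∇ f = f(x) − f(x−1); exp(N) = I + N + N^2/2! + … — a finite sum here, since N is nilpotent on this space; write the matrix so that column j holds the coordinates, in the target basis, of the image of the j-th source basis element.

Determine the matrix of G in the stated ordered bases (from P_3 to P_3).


image of 1: 1
image of x: x
image of x^2: x^2 + 4
image of x^3: x^3 + 12x
each image's coordinates form column j of the matrix

the matrix is [[1, 0, 4, 0]; [0, 1, 0, 12]; [0, 0, 1, 0]; [0, 0, 0, 1]] (rows listed top to bottom)


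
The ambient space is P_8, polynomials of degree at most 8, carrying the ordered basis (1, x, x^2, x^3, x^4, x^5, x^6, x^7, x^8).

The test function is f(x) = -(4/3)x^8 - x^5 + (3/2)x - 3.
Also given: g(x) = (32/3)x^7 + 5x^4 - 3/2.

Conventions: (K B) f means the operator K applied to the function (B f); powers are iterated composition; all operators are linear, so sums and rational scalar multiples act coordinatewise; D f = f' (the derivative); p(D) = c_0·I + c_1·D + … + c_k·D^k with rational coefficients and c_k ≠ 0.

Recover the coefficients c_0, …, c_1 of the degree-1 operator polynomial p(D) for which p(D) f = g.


D^0 f = -(4/3)x^8 - x^5 + (3/2)x - 3
D^1 f = -(32/3)x^7 - 5x^4 + 3/2
matching coefficients of g against c_0 f + c_1 Df + … from the top degree down determines the c_i
solution: c_0 = 0, c_1 = -1

p(D) = -D, i.e. c_0 = 0, c_1 = -1


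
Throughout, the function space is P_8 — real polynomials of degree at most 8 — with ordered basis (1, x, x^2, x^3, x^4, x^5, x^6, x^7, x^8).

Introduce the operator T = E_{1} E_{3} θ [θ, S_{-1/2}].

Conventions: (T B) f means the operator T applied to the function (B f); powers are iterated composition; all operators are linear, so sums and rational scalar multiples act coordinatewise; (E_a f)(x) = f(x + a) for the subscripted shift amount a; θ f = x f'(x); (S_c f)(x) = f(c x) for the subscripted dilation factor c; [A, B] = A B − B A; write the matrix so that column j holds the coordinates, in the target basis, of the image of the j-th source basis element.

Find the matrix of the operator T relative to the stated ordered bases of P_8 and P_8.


the matrix is [[0, 0, 0, 0, 0, 0, 0, 0, 0]; [0, 0, 0, 0, 0, 0, 0, 0, 0]; [0, 0, 0, 0, 0, 0, 0, 0, 0]; [0, 0, 0, 0, 0, 0, 0, 0, 0]; [0, 0, 0, 0, 0, 0, 0, 0, 0]; [0, 0, 0, 0, 0, 0, 0, 0, 0]; [0, 0, 0, 0, 0, 0, 0, 0, 0]; [0, 0, 0, 0, 0, 0, 0, 0, 0]; [0, 0, 0, 0, 0, 0, 0, 0, 0]] (rows listed top to bottom)

image of 1: 0
image of x: 0
image of x^2: 0
image of x^3: 0
image of x^4: 0
image of x^5: 0
image of x^6: 0
image of x^7: 0
image of x^8: 0
each image's coordinates form column j of the matrix


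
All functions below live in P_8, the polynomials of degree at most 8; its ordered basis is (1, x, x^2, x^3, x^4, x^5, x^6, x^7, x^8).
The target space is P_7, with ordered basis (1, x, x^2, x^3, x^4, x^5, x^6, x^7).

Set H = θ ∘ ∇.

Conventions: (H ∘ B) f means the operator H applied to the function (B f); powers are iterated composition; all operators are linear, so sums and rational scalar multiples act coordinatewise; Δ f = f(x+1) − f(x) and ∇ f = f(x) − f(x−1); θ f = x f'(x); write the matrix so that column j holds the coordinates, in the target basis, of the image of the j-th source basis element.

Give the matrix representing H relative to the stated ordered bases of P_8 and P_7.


the matrix is [[0, 0, 0, 0, 0, 0, 0, 0, 0]; [0, 0, 2, -3, 4, -5, 6, -7, 8]; [0, 0, 0, 6, -12, 20, -30, 42, -56]; [0, 0, 0, 0, 12, -30, 60, -105, 168]; [0, 0, 0, 0, 0, 20, -60, 140, -280]; [0, 0, 0, 0, 0, 0, 30, -105, 280]; [0, 0, 0, 0, 0, 0, 0, 42, -168]; [0, 0, 0, 0, 0, 0, 0, 0, 56]] (rows listed top to bottom)

image of 1: 0
image of x: 0
image of x^2: 2x
image of x^3: 6x^2 - 3x
image of x^4: 12x^3 - 12x^2 + 4x
image of x^5: 20x^4 - 30x^3 + 20x^2 - 5x
image of x^6: 30x^5 - 60x^4 + 60x^3 - 30x^2 + 6x
image of x^7: 42x^6 - 105x^5 + 140x^4 - 105x^3 + 42x^2 - 7x
image of x^8: 56x^7 - 168x^6 + 280x^5 - 280x^4 + 168x^3 - 56x^2 + 8x
each image's coordinates form column j of the matrix


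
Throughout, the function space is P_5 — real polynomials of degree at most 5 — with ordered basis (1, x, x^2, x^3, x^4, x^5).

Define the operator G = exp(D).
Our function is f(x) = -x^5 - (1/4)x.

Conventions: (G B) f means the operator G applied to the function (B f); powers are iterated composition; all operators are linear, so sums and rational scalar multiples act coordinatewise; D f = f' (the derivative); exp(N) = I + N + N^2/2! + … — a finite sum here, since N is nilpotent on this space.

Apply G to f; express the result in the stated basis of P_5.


g(x) = -x^5 - 5x^4 - 10x^3 - 10x^2 - (21/4)x - 5/4

order-1 term: -5x^4 - 1/4
order-2 term: -10x^3
order-3 term: -10x^2
order-4 term: -5x
order-5 term: -1
the series for exp(D) f terminates at order 5
exp(D) f = -x^5 - 5x^4 - 10x^3 - 10x^2 - (21/4)x - 5/4


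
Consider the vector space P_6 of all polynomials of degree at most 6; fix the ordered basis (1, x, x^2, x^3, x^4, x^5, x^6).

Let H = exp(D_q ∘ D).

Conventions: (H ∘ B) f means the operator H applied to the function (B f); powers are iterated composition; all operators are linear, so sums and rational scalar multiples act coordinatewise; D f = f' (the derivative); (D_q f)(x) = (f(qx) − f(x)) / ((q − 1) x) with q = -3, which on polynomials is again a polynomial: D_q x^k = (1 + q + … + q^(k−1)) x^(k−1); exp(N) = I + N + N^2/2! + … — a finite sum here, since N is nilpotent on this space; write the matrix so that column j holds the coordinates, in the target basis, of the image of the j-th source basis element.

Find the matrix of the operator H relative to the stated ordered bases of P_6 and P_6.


the matrix is [[1, 0, 2, 0, 28, 0, 3416]; [0, 1, 0, -6, 0, 300, 0]; [0, 0, 1, 0, 28, 0, 5124]; [0, 0, 0, 1, 0, -100, 0]; [0, 0, 0, 0, 1, 0, 366]; [0, 0, 0, 0, 0, 1, 0]; [0, 0, 0, 0, 0, 0, 1]] (rows listed top to bottom)

image of 1: 1
image of x: x
image of x^2: x^2 + 2
image of x^3: x^3 - 6x
image of x^4: x^4 + 28x^2 + 28
image of x^5: x^5 - 100x^3 + 300x
image of x^6: x^6 + 366x^4 + 5124x^2 + 3416
each image's coordinates form column j of the matrix


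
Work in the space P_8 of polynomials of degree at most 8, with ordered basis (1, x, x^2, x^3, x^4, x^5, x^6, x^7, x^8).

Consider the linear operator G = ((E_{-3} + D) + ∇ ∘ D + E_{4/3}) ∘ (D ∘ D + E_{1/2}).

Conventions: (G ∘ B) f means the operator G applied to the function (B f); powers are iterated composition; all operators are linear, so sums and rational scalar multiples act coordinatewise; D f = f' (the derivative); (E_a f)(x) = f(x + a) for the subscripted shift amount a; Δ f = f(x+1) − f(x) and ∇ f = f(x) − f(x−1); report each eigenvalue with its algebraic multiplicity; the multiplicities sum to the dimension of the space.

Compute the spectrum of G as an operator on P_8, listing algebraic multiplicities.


λ = 2 (multiplicity 9)

image of 1: 2
image of x: 2x + 1/3
image of x^2: 2x^2 + (2/3)x + 299/18
image of x^3: 2x^3 + x^2 + (299/6)x - 1373/108
image of x^4: 2x^4 + (4/3)x^3 + (299/3)x^2 - (1373/27)x + 132965/648
image of x^5: 2x^5 + (5/3)x^4 + (1495/9)x^3 - (6865/54)x^2 + (664825/648)x - 2446427/3888
image of x^6: 2x^6 + 2x^5 + (1495/6)x^4 - (6865/27)x^3 + (664825/216)x^2 - (2446427/648)x + 68292455/23328
image of x^7: 2x^7 + (7/3)x^6 + (2093/6)x^5 - (48055/108)x^4 + (4653775/648)x^3 - (17124989/1296)x^2 + (478047185/23328)x - 1508804873/139968
image of x^8: 2x^8 + (8/3)x^7 + (4186/9)x^6 - (19222/27)x^5 + (4653775/324)x^4 - (17124989/486)x^3 + (478047185/5832)x^2 - (1508804873/17496)x + 36219520649/839808
the matrix is upper triangular; its diagonal is (2, 2, 2, 2, 2, 2, 2, 2, 2)
for a triangular matrix the eigenvalues are the diagonal entries, with algebraic multiplicity their repetition count


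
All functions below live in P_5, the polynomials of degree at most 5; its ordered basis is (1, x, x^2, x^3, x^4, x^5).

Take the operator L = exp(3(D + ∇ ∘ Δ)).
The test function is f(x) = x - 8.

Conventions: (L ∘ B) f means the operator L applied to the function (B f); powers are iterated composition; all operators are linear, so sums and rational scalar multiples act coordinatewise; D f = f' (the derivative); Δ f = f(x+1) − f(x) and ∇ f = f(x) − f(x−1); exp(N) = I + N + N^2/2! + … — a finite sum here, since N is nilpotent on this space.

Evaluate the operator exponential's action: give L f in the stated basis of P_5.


g(x) = x - 5

order-1 term: 3
the series for exp(3(D + ∇ ∘ Δ)) f terminates at order 1
exp(3(D + ∇ ∘ Δ)) f = x - 5


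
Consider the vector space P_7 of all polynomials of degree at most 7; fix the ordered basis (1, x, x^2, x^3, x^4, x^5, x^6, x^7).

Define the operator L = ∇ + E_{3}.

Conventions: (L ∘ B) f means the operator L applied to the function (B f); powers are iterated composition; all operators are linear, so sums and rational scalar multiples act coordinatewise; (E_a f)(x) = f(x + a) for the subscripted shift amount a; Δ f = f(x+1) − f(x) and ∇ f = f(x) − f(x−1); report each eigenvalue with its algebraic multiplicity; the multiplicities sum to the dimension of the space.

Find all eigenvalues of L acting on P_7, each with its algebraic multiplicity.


image of 1: 1
image of x: x + 4
image of x^2: x^2 + 8x + 8
image of x^3: x^3 + 12x^2 + 24x + 28
image of x^4: x^4 + 16x^3 + 48x^2 + 112x + 80
image of x^5: x^5 + 20x^4 + 80x^3 + 280x^2 + 400x + 244
image of x^6: x^6 + 24x^5 + 120x^4 + 560x^3 + 1200x^2 + 1464x + 728
image of x^7: x^7 + 28x^6 + 168x^5 + 980x^4 + 2800x^3 + 5124x^2 + 5096x + 2188
the matrix is upper triangular; its diagonal is (1, 1, 1, 1, 1, 1, 1, 1)
for a triangular matrix the eigenvalues are the diagonal entries, with algebraic multiplicity their repetition count

λ = 1 (multiplicity 8)


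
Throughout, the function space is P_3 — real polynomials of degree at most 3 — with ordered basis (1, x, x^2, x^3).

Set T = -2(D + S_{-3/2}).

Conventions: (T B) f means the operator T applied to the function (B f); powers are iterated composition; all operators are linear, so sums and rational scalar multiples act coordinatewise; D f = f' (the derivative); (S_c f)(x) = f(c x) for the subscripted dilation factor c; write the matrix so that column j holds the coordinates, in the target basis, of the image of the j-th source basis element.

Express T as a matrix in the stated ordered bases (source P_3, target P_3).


image of 1: -2
image of x: 3x - 2
image of x^2: -(9/2)x^2 - 4x
image of x^3: (27/4)x^3 - 6x^2
each image's coordinates form column j of the matrix

the matrix is [[-2, -2, 0, 0]; [0, 3, -4, 0]; [0, 0, -9/2, -6]; [0, 0, 0, 27/4]] (rows listed top to bottom)


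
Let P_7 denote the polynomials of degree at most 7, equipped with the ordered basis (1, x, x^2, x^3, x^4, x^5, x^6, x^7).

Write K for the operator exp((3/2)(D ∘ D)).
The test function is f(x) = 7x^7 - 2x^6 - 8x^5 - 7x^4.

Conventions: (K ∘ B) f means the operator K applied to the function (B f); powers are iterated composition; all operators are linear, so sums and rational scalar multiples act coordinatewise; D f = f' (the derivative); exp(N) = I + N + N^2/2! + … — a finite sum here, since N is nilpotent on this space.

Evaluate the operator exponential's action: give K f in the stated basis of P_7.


the image equals g(x) = 7x^7 - 2x^6 + 433x^5 - 97x^4 + 6375x^3 - 936x^2 + 18765x - 999

order-1 term: 441x^5 - 90x^4 - 240x^3 - 126x^2
order-2 term: 6615x^3 - 810x^2 - 1080x - 189
order-3 term: 19845x - 810
the series for exp((3/2)(D ∘ D)) f terminates at order 3
exp((3/2)(D ∘ D)) f = 7x^7 - 2x^6 + 433x^5 - 97x^4 + 6375x^3 - 936x^2 + 18765x - 999


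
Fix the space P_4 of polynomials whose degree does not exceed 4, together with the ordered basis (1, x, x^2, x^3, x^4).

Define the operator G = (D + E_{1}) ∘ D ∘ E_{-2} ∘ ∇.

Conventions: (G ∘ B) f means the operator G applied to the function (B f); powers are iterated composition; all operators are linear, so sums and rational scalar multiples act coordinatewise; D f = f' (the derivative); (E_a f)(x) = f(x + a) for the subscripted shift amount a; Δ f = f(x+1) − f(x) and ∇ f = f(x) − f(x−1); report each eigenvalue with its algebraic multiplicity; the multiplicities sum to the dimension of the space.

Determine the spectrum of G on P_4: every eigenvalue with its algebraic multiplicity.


λ = 0 (multiplicity 5)

image of 1: 0
image of x: 0
image of x^2: 2
image of x^3: 6x - 3
image of x^4: 12x^2 - 12x - 32
the matrix is upper triangular; its diagonal is (0, 0, 0, 0, 0)
for a triangular matrix the eigenvalues are the diagonal entries, with algebraic multiplicity their repetition count


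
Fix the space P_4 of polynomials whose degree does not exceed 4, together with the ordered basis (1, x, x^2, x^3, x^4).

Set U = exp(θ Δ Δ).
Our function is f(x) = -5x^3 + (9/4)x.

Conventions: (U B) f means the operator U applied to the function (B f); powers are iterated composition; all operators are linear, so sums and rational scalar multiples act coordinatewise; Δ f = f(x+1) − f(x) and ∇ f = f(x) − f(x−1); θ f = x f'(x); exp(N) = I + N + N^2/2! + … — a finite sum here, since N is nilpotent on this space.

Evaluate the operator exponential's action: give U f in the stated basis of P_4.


order-1 term: -30x
the series for exp(θ Δ Δ) f terminates at order 1
exp(θ Δ Δ) f = -5x^3 - (111/4)x

the image equals g(x) = -5x^3 - (111/4)x


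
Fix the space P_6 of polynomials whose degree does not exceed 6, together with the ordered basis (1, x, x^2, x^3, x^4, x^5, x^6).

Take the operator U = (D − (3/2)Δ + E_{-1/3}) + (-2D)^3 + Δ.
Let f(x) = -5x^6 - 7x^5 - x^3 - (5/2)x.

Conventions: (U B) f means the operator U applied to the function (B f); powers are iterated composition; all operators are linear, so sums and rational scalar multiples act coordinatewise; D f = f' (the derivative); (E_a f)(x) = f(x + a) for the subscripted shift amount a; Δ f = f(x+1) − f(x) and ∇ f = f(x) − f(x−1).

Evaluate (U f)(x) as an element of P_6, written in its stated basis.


the image equals g(x) = -5x^6 - 12x^5 + (70/3)x^4 + (131758/27)x^3 + (10301/3)x^2 + (4999/162)x + 157879/2916

D f = -30x^5 - 35x^4 - 3x^2 - 5/2
Δ f = -30x^5 - 110x^4 - 170x^3 - 148x^2 - 68x - 31/2
(-(3/2)Δ) f = 45x^5 + 165x^4 + 255x^3 + 222x^2 + 102x + 93/4
E_{-1/3} f = -5x^6 + 3x^5 + (10/3)x^4 - (137/27)x^3 + (8/3)x^2 - (509/162)x + 1301/1458
(D − (3/2)Δ + E_{-1/3}) f = -5x^6 + 18x^5 + (400/3)x^4 + (6748/27)x^3 + (665/3)x^2 + (16015/162)x + 63109/2916
D f = -30x^5 - 35x^4 - 3x^2 - 5/2
(-2D) f = 60x^5 + 70x^4 + 6x^2 + 5
D (-2D) f = 300x^4 + 280x^3 + 12x
(-2D) (-2D) f = -600x^4 - 560x^3 - 24x
D (-2D) (-2D) f = -2400x^3 - 1680x^2 - 24
(-2D) (-2D) (-2D) f = 4800x^3 + 3360x^2 + 48
Δ f = -30x^5 - 110x^4 - 170x^3 - 148x^2 - 68x - 31/2
((D − (3/2)Δ + E_{-1/3}) + (-2D)^3 + Δ) f = -5x^6 - 12x^5 + (70/3)x^4 + (131758/27)x^3 + (10301/3)x^2 + (4999/162)x + 157879/2916


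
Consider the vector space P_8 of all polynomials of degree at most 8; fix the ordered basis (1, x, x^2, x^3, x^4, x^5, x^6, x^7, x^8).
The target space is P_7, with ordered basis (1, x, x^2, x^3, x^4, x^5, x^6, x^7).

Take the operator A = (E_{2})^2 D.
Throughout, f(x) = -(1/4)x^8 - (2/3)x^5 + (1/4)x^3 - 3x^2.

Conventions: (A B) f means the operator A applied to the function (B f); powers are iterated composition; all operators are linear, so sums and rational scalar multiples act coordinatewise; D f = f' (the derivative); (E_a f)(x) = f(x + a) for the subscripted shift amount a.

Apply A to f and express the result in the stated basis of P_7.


the image equals g(x) = -2x^7 - 56x^6 - 672x^5 - (13450/3)x^4 - (53920/3)x^3 - (173309/4)x^2 - (174592/3)x - 100900/3

D f = -2x^7 - (10/3)x^4 + (3/4)x^2 - 6x
E_{2} D f = -2x^7 - 28x^6 - 168x^5 - (1690/3)x^4 - (3440/3)x^3 - (5693/4)x^2 - (3017/3)x - 955/3
E_{2} E_{2} D f = -2x^7 - 56x^6 - 672x^5 - (13450/3)x^4 - (53920/3)x^3 - (173309/4)x^2 - (174592/3)x - 100900/3


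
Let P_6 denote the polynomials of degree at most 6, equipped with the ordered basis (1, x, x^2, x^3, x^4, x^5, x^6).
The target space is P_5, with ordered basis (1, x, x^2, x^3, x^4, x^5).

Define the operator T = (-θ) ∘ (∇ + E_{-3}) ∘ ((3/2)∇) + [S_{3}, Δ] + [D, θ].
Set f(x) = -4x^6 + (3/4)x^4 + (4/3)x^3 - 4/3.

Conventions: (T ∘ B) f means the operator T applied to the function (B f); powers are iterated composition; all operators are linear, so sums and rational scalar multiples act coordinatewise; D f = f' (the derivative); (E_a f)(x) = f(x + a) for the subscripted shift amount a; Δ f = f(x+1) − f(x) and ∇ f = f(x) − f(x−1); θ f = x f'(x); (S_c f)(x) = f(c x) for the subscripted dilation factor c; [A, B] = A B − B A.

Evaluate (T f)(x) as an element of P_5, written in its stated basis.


the image equals g(x) = 11820x^5 + 37080x^4 + (134295/2)x^3 + (27767/2)x^2 + (88041/2)x + 8452/3

∇ f = -24x^5 + 60x^4 - 77x^3 + (119/2)x^2 - 25x + 55/12
((3/2)∇) f = -36x^5 + 90x^4 - (231/2)x^3 + (357/4)x^2 - (75/2)x + 55/8
∇ ((3/2)∇) f = -180x^4 + 720x^3 - (2493/2)x^2 + 1065x - 1473/4
E_{-3} ((3/2)∇) f = -36x^5 + 630x^4 - (8871/2)x^3 + (62835/4)x^2 - (55983/2)x + 160633/8
(∇ + E_{-3}) ((3/2)∇) f = -36x^5 + 450x^4 - (7431/2)x^3 + (57849/4)x^2 - (53853/2)x + 157687/8
θ (∇ + E_{-3}) ((3/2)∇) f = -180x^5 + 1800x^4 - (22293/2)x^3 + (57849/2)x^2 - (53853/2)x
(-θ) (∇ + E_{-3}) ((3/2)∇) f = 180x^5 - 1800x^4 + (22293/2)x^3 - (57849/2)x^2 + (53853/2)x
Δ f = -24x^5 - 60x^4 - 77x^3 - (103/2)x^2 - 17x - 23/12
S_{3} Δ f = -5832x^5 - 4860x^4 - 2079x^3 - (927/2)x^2 - 51x - 23/12
S_{3} f = -2916x^6 + (243/4)x^4 + 36x^3 - 4/3
Δ S_{3} f = -17496x^5 - 43740x^4 - 58077x^3 - (86535/2)x^2 - 17145x - 11277/4
[S_{3}, Δ] f = 11664x^5 + 38880x^4 + 55998x^3 + 42804x^2 + 17094x + 8452/3
θ f = -24x^6 + 3x^4 + 4x^3
D θ f = -144x^5 + 12x^3 + 12x^2
D f = -24x^5 + 3x^3 + 4x^2
θ D f = -120x^5 + 9x^3 + 8x^2
[D, θ] f = -24x^5 + 3x^3 + 4x^2
((-θ) ∘ (∇ + E_{-3}) ∘ ((3/2)∇) + [S_{3}, Δ] + [D, θ]) f = 11820x^5 + 37080x^4 + (134295/2)x^3 + (27767/2)x^2 + (88041/2)x + 8452/3
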